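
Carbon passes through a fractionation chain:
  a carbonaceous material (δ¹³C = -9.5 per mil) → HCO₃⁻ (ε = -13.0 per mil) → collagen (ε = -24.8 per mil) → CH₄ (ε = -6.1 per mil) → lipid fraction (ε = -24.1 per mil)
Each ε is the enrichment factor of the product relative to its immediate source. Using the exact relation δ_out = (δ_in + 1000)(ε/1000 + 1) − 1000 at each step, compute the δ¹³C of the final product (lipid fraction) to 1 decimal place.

-75.3 per mil

step 1: δ = (-9.50 + 1000)·(-13.0/1000 + 1) − 1000 = -22.38 per mil
step 2: δ = (-22.38 + 1000)·(-24.8/1000 + 1) − 1000 = -46.62 per mil
step 3: δ = (-46.62 + 1000)·(-6.1/1000 + 1) − 1000 = -52.44 per mil
step 4: δ = (-52.44 + 1000)·(-24.1/1000 + 1) − 1000 = -75.27 per mil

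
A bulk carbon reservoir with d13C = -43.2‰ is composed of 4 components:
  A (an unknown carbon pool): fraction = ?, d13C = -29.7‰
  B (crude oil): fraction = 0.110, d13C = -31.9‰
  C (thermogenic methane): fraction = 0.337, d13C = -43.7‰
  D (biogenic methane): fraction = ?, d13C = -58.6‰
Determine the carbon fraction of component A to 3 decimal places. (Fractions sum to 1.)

Let f_A and f_D be the unknown fractions; fractions sum to 1 so f_A + f_D = 0.553.
Mass balance: Σ fᵢ·δᵢ = δ_bulk ⇒ f_A·(-29.7) + f_D·(-58.6) = -43.2 − (-18.236) = -24.964
Substitute f_D = 0.553 − f_A:
f_A·(-29.7 − -58.6) = -24.964 − 0.553×(-58.6) = 7.442
f_A = 7.442 / 28.9 = 0.2575

0.257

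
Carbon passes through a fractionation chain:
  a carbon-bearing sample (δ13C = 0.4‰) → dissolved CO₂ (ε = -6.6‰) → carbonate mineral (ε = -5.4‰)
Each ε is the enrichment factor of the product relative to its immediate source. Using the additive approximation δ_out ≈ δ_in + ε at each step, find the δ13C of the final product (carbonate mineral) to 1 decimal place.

-11.6‰

step 1: δ ≈ 0.4 + (-6.6) = -6.2‰
step 2: δ ≈ -6.2 + (-5.4) = -11.6‰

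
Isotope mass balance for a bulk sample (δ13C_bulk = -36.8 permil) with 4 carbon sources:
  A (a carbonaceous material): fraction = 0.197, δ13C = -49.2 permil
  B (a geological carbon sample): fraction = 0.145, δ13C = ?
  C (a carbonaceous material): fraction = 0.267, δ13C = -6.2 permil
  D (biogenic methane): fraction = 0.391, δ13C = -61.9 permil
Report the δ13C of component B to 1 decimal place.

Isotope mass balance: δ_bulk = Σ fᵢ·δᵢ.
-36.8 = 0.197×(-49.2) + 0.145×δ_B + 0.267×(-6.2) + 0.391×(-61.9)
0.145·δ_B = -36.8 − (-35.551) = -1.249
δ_B = -1.249 / 0.145 = -8.62 permil

-8.6 permil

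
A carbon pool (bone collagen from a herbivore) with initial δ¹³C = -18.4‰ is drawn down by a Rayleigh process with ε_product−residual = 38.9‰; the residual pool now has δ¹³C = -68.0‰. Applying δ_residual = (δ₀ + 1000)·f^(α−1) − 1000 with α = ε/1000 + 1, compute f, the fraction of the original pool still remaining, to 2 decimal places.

0.26

α − 1 = ε/1000 = 0.0389
(δ_res + 1000)/(δ₀ + 1000) = (-68.0 + 1000)/(-18.4 + 1000) = 932.0/981.6 = 0.949470
f = 0.949470^(1/0.0389) = exp(ln(0.949470)/0.0389) = exp(-0.05185/0.0389)
f = exp(-1.3329) = 0.2637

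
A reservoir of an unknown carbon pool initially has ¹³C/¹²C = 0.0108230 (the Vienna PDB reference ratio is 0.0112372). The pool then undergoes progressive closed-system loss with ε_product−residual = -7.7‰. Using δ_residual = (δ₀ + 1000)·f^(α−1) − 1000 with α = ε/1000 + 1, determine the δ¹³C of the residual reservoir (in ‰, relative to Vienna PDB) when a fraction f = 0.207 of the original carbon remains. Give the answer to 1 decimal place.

δ₀ = (0.0108230/0.0112372 − 1)×1000 = (0.963140 − 1)×1000 = -36.860‰
α − 1 = ε/1000 = -0.0077
f^(α−1) = 0.207^(-0.0077) = 1.012202
δ_res = (-36.860 + 1000) × 1.012202 − 1000 = 974.892 − 1000 = -25.11‰

-25.1‰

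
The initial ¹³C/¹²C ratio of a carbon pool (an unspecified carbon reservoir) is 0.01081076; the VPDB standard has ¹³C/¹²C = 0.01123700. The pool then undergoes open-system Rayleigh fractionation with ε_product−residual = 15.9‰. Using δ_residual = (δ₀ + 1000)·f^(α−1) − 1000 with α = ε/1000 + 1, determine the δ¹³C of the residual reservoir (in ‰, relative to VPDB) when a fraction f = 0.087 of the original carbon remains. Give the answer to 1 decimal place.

-74.6‰

δ₀ = (0.01081076/0.01123700 − 1)×1000 = (0.962068 − 1)×1000 = -37.932‰
α − 1 = ε/1000 = 0.0159
f^(α−1) = 0.087^(0.0159) = 0.961919
δ_res = (-37.932 + 1000) × 0.961919 − 1000 = 925.431 − 1000 = -74.57‰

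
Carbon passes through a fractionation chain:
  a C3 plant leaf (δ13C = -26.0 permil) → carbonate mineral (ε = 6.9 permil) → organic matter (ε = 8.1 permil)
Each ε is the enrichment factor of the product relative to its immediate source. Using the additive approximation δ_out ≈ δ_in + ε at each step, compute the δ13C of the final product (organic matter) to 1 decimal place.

-11.0 permil

step 1: δ ≈ -26.0 + (6.9) = -19.1 permil
step 2: δ ≈ -19.1 + (8.1) = -11.0 permil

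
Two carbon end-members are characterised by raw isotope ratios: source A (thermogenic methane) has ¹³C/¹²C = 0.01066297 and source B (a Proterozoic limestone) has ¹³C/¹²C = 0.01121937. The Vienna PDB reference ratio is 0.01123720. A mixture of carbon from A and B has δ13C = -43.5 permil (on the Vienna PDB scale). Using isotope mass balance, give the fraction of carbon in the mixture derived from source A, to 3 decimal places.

δ_A = (0.01066297/0.01123720 − 1)×1000 = (0.948899 − 1)×1000 = -51.101 permil
δ_B = (0.01121937/0.01123720 − 1)×1000 = (0.998413 − 1)×1000 = -1.587 permil
f_A = (δ_mix − δ_B)/(δ_A − δ_B) = (-43.5 − (-1.587))/(-51.101 − (-1.587))
f_A = -41.913 / -49.514 = 0.8465

0.846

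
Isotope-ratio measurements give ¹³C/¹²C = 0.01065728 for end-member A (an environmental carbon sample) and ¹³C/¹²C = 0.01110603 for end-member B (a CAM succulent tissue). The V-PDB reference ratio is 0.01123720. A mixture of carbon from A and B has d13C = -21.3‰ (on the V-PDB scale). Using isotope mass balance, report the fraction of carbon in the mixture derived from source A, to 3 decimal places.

δ_A = (0.01065728/0.01123720 − 1)×1000 = (0.948393 − 1)×1000 = -51.607‰
δ_B = (0.01110603/0.01123720 − 1)×1000 = (0.988327 − 1)×1000 = -11.673‰
f_A = (δ_mix − δ_B)/(δ_A − δ_B) = (-21.3 − (-11.673))/(-51.607 − (-11.673))
f_A = -9.627 / -39.934 = 0.2411

0.241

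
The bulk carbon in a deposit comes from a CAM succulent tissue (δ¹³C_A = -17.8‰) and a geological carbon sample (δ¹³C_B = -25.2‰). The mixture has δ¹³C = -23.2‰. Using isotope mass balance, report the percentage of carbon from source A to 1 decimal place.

27.0%

δ_mix = f_A·δ_A + (1 − f_A)·δ_B  ⇒  f_A = (δ_mix − δ_B)/(δ_A − δ_B)
f_A = (-23.2 − (-25.2)) / (-17.8 − (-25.2))
f_A = 2.0 / 7.4 = 0.2703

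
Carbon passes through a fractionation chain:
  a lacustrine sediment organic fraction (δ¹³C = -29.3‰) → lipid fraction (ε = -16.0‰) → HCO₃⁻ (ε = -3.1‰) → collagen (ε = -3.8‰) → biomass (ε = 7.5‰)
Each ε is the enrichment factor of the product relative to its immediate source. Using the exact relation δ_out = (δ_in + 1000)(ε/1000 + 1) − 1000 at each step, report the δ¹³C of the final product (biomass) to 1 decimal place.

step 1: δ = (-29.30 + 1000)·(-16.0/1000 + 1) − 1000 = -44.83‰
step 2: δ = (-44.83 + 1000)·(-3.1/1000 + 1) − 1000 = -47.79‰
step 3: δ = (-47.79 + 1000)·(-3.8/1000 + 1) − 1000 = -51.41‰
step 4: δ = (-51.41 + 1000)·(7.5/1000 + 1) − 1000 = -44.30‰

-44.3‰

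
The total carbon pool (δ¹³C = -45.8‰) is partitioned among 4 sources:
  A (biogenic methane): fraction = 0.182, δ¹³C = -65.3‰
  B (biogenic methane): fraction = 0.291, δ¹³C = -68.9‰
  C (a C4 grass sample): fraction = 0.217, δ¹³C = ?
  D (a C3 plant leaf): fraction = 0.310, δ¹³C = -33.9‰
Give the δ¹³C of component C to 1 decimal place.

Isotope mass balance: δ_bulk = Σ fᵢ·δᵢ.
-45.8 = 0.182×(-65.3) + 0.291×(-68.9) + 0.217×δ_C + 0.310×(-33.9)
0.217·δ_C = -45.8 − (-42.444) = -3.356
δ_C = -3.356 / 0.217 = -15.47‰

-15.5‰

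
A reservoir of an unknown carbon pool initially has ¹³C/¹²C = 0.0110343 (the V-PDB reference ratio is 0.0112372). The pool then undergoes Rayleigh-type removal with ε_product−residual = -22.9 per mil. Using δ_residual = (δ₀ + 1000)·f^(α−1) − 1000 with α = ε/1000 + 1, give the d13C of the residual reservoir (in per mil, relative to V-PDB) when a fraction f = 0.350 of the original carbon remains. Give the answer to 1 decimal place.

δ₀ = (0.0110343/0.0112372 − 1)×1000 = (0.981944 − 1)×1000 = -18.056 per mil
α − 1 = ε/1000 = -0.0229
f^(α−1) = 0.350^(-0.0229) = 1.024332
δ_res = (-18.056 + 1000) × 1.024332 − 1000 = 1005.837 − 1000 = 5.84 per mil

5.8 per mil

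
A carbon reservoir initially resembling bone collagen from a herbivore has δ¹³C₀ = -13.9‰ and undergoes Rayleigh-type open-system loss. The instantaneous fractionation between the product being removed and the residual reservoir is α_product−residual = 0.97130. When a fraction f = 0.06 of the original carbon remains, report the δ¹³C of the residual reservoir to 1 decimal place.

69.0‰

Rayleigh residual: δ_res = (δ₀ + 1000)·f^(α−1) − 1000
α − 1 = -0.02870
f^(α−1) = 0.06^(-0.02870) = 1.084094
δ_res = (-13.9 + 1000) × 1.084094 − 1000 = 1069.025 − 1000 = 69.03‰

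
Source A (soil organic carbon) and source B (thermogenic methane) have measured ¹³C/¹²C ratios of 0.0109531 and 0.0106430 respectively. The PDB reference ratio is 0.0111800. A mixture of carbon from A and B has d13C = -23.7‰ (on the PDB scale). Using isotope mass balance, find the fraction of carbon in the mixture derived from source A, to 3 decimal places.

δ_A = (0.0109531/0.0111800 − 1)×1000 = (0.979705 − 1)×1000 = -20.295‰
δ_B = (0.0106430/0.0111800 − 1)×1000 = (0.951968 − 1)×1000 = -48.032‰
f_A = (δ_mix − δ_B)/(δ_A − δ_B) = (-23.7 − (-48.032))/(-20.295 − (-48.032))
f_A = 24.332 / 27.737 = 0.8772

0.877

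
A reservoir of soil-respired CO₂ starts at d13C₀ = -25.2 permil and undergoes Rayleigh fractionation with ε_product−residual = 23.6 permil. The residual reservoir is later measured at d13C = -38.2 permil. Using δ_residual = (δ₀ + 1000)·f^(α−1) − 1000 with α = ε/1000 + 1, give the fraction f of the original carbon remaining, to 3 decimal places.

α − 1 = ε/1000 = 0.0236
(δ_res + 1000)/(δ₀ + 1000) = (-38.2 + 1000)/(-25.2 + 1000) = 961.8/974.8 = 0.986664
f = 0.986664^(1/0.0236) = exp(ln(0.986664)/0.0236) = exp(-0.01343/0.0236)
f = exp(-0.5689) = 0.5662

0.566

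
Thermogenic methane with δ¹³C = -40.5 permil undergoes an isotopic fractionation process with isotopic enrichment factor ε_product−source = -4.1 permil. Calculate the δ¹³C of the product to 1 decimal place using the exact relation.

Exactly, δ_product = (δ_source + 1000)·(ε/1000 + 1) − 1000.
δ_product = (-40.5 + 1000) × (-4.1/1000 + 1) − 1000
δ_product = -44.43 permil

-44.4 permil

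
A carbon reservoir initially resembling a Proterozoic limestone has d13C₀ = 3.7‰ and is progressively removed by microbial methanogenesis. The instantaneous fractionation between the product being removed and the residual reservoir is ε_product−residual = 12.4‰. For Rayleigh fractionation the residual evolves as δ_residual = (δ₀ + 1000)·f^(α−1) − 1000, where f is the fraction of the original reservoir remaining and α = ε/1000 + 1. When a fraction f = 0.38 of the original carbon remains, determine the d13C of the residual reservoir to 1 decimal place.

-8.3‰

Rayleigh residual: δ_res = (δ₀ + 1000)·f^(α−1) − 1000
α = ε/1000 + 1 = 1.01240, so α − 1 = 0.01240
f^(α−1) = 0.38^(0.01240) = 0.988074
δ_res = (3.7 + 1000) × 0.988074 − 1000 = 991.730 − 1000 = -8.27‰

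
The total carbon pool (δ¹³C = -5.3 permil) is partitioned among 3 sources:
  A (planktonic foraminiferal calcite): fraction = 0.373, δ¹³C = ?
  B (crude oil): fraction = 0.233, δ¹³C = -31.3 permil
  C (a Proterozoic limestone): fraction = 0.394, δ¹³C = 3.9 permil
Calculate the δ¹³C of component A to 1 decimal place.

1.2 permil

Isotope mass balance: δ_bulk = Σ fᵢ·δᵢ.
-5.3 = 0.373×δ_A + 0.233×(-31.3) + 0.394×(3.9)
0.373·δ_A = -5.3 − (-5.756) = 0.456
δ_A = 0.456 / 0.373 = 1.22 permil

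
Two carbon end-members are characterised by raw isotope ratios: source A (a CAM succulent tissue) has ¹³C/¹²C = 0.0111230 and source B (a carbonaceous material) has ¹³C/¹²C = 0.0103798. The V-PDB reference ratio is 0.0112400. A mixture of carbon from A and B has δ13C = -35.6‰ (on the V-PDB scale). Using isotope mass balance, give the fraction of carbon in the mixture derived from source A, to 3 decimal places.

0.619

δ_A = (0.0111230/0.0112400 − 1)×1000 = (0.989591 − 1)×1000 = -10.409‰
δ_B = (0.0103798/0.0112400 − 1)×1000 = (0.923470 − 1)×1000 = -76.530‰
f_A = (δ_mix − δ_B)/(δ_A − δ_B) = (-35.6 − (-76.530))/(-10.409 − (-76.530))
f_A = 40.930 / 66.121 = 0.6190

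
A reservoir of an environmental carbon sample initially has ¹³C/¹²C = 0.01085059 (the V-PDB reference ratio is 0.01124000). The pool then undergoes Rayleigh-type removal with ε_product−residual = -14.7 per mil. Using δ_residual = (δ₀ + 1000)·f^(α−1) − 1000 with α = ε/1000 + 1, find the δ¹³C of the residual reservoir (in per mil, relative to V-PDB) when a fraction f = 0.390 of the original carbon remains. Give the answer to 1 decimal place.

δ₀ = (0.01085059/0.01124000 − 1)×1000 = (0.965355 − 1)×1000 = -34.645 per mil
α − 1 = ε/1000 = -0.0147
f^(α−1) = 0.390^(-0.0147) = 1.013938
δ_res = (-34.645 + 1000) × 1.013938 − 1000 = 978.810 − 1000 = -21.19 per mil

-21.2 per mil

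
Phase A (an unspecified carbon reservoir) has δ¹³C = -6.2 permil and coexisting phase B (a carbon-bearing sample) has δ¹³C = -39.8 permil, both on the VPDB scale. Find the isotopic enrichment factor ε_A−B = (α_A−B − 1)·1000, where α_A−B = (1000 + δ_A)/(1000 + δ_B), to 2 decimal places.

34.99 permil

α_A−B = (1000 + -6.2) / (1000 + -39.8) = 993.8 / 960.2 = 1.034993
ε_A−B = (1.034993 − 1) × 1000 = 34.993 permil
(The approximation ε ≈ δ_A − δ_B would give 33.6 permil.)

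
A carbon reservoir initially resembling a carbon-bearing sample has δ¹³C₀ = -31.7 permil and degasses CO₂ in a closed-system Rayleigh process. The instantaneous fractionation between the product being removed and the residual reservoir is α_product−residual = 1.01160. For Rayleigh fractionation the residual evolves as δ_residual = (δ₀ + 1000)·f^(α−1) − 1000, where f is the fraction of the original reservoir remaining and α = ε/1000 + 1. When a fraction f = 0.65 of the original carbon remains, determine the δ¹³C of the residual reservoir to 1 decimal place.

-36.5 permil

Rayleigh residual: δ_res = (δ₀ + 1000)·f^(α−1) − 1000
α − 1 = 0.01160
f^(α−1) = 0.65^(0.01160) = 0.995015
δ_res = (-31.7 + 1000) × 0.995015 − 1000 = 963.473 − 1000 = -36.53 permil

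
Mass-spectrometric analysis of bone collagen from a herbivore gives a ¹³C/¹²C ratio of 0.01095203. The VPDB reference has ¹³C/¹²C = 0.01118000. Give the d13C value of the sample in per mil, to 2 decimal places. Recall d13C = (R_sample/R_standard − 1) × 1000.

-20.39 per mil

d13C = (R_sample / R_standard − 1) × 1000
R_sample / R_standard = 0.01095203 / 0.01118000 = 0.979609
d13C = (0.979609 − 1) × 1000 = -20.391 per mil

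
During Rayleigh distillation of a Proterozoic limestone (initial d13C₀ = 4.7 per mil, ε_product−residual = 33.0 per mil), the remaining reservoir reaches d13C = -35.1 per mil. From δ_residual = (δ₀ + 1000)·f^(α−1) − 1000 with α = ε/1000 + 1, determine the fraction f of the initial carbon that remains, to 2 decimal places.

0.29

α − 1 = ε/1000 = 0.0330
(δ_res + 1000)/(δ₀ + 1000) = (-35.1 + 1000)/(4.7 + 1000) = 964.9/1004.7 = 0.960386
f = 0.960386^(1/0.0330) = exp(ln(0.960386)/0.0330) = exp(-0.04042/0.0330)
f = exp(-1.2248) = 0.2938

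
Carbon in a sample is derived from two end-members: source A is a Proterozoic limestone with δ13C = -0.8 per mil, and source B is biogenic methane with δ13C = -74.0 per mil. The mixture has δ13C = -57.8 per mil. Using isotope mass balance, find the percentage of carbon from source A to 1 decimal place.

δ_mix = f_A·δ_A + (1 − f_A)·δ_B  ⇒  f_A = (δ_mix − δ_B)/(δ_A − δ_B)
f_A = (-57.8 − (-74.0)) / (-0.8 − (-74.0))
f_A = 16.2 / 73.2 = 0.2213

22.1%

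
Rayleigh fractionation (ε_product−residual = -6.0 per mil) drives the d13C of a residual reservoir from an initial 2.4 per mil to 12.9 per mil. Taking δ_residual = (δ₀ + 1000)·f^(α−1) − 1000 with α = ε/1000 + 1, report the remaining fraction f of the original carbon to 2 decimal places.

α − 1 = ε/1000 = -0.0060
(δ_res + 1000)/(δ₀ + 1000) = (12.9 + 1000)/(2.4 + 1000) = 1012.9/1002.4 = 1.010475
f = 1.010475^(1/-0.0060) = exp(ln(1.010475)/-0.0060) = exp(0.01042/-0.0060)
f = exp(-1.7367) = 0.1761

0.18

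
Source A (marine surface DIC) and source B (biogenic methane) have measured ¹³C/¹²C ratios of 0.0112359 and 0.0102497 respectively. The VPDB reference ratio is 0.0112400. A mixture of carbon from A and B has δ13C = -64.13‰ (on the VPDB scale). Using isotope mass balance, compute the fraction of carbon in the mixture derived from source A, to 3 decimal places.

δ_A = (0.0112359/0.0112400 − 1)×1000 = (0.999635 − 1)×1000 = -0.365‰
δ_B = (0.0102497/0.0112400 − 1)×1000 = (0.911895 − 1)×1000 = -88.105‰
f_A = (δ_mix − δ_B)/(δ_A − δ_B) = (-64.13 − (-88.105))/(-0.365 − (-88.105))
f_A = 23.975 / 87.740 = 0.2732

0.273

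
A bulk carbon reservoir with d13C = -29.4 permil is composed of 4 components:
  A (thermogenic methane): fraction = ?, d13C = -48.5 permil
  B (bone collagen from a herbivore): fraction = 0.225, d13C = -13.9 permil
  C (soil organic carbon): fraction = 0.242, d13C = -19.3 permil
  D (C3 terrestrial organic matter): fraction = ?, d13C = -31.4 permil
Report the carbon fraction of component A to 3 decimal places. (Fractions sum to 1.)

0.285

Let f_A and f_D be the unknown fractions; fractions sum to 1 so f_A + f_D = 0.533.
Mass balance: Σ fᵢ·δᵢ = δ_bulk ⇒ f_A·(-48.5) + f_D·(-31.4) = -29.4 − (-7.798) = -21.602
Substitute f_D = 0.533 − f_A:
f_A·(-48.5 − -31.4) = -21.602 − 0.533×(-31.4) = -4.866
f_A = -4.866 / -17.1 = 0.2845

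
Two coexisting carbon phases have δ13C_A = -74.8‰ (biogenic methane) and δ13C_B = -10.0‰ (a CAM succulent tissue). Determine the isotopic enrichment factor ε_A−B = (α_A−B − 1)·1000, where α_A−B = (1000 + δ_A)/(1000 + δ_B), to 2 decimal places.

-65.45‰

α_A−B = (1000 + -74.8) / (1000 + -10.0) = 925.2 / 990.0 = 0.934545
ε_A−B = (0.934545 − 1) × 1000 = -65.455‰
(The approximation ε ≈ δ_A − δ_B would give -64.8‰.)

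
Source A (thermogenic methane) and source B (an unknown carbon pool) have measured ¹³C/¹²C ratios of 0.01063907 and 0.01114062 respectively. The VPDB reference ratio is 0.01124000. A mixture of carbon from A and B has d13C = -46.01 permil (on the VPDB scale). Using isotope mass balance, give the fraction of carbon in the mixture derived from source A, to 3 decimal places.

0.833

δ_A = (0.01063907/0.01124000 − 1)×1000 = (0.946536 − 1)×1000 = -53.464 permil
δ_B = (0.01114062/0.01124000 − 1)×1000 = (0.991158 − 1)×1000 = -8.842 permil
f_A = (δ_mix − δ_B)/(δ_A − δ_B) = (-46.01 − (-8.842))/(-53.464 − (-8.842))
f_A = -37.168 / -44.622 = 0.8330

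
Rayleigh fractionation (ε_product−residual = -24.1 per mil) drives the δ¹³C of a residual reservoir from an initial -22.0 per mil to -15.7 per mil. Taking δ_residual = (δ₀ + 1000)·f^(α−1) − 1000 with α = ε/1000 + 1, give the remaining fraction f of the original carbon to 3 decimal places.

α − 1 = ε/1000 = -0.0241
(δ_res + 1000)/(δ₀ + 1000) = (-15.7 + 1000)/(-22.0 + 1000) = 984.3/978.0 = 1.006442
f = 1.006442^(1/-0.0241) = exp(ln(1.006442)/-0.0241) = exp(0.00642/-0.0241)
f = exp(-0.2664) = 0.7661

0.766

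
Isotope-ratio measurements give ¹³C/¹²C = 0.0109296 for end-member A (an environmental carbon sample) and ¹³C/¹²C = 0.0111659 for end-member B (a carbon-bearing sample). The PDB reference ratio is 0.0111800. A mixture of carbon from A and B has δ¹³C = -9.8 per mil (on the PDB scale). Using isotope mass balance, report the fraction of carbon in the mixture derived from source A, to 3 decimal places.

δ_A = (0.0109296/0.0111800 − 1)×1000 = (0.977603 − 1)×1000 = -22.397 per mil
δ_B = (0.0111659/0.0111800 − 1)×1000 = (0.998739 − 1)×1000 = -1.261 per mil
f_A = (δ_mix − δ_B)/(δ_A − δ_B) = (-9.8 − (-1.261))/(-22.397 − (-1.261))
f_A = -8.539 / -21.136 = 0.4040

0.404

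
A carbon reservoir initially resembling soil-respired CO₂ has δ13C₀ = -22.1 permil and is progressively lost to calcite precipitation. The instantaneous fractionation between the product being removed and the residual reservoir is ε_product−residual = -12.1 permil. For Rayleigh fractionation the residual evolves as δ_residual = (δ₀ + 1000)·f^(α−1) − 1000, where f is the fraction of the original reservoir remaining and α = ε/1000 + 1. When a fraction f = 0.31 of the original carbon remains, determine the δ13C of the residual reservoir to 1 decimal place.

-8.1 permil

Rayleigh residual: δ_res = (δ₀ + 1000)·f^(α−1) − 1000
α = ε/1000 + 1 = 0.98790, so α − 1 = -0.01210
f^(α−1) = 0.31^(-0.01210) = 1.014272
δ_res = (-22.1 + 1000) × 1.014272 − 1000 = 991.857 − 1000 = -8.14 permil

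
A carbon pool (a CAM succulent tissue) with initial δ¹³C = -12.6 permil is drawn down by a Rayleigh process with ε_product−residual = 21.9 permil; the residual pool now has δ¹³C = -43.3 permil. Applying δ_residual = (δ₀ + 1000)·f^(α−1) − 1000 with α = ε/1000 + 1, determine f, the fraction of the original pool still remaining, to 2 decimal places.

α − 1 = ε/1000 = 0.0219
(δ_res + 1000)/(δ₀ + 1000) = (-43.3 + 1000)/(-12.6 + 1000) = 956.7/987.4 = 0.968908
f = 0.968908^(1/0.0219) = exp(ln(0.968908)/0.0219) = exp(-0.03159/0.0219)
f = exp(-1.4423) = 0.2364

0.24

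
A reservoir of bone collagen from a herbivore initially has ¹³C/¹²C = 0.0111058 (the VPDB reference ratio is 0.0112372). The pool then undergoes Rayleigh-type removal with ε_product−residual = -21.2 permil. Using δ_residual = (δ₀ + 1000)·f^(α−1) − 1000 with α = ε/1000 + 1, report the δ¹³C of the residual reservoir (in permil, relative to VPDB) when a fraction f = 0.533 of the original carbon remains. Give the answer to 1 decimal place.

δ₀ = (0.0111058/0.0112372 − 1)×1000 = (0.988307 − 1)×1000 = -11.693 permil
α − 1 = ε/1000 = -0.0212
f^(α−1) = 0.533^(-0.0212) = 1.013429
δ_res = (-11.693 + 1000) × 1.013429 − 1000 = 1001.579 − 1000 = 1.58 permil

1.6 permil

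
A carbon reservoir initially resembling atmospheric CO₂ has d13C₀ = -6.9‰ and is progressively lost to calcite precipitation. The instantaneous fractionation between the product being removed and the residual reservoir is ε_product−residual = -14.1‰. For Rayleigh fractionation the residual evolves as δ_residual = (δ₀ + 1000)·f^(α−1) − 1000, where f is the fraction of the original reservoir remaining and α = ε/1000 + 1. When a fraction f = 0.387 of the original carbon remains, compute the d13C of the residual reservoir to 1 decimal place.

Rayleigh residual: δ_res = (δ₀ + 1000)·f^(α−1) − 1000
α = ε/1000 + 1 = 0.98590, so α − 1 = -0.01410
f^(α−1) = 0.387^(-0.01410) = 1.013476
δ_res = (-6.9 + 1000) × 1.013476 − 1000 = 1006.483 − 1000 = 6.48‰

6.5‰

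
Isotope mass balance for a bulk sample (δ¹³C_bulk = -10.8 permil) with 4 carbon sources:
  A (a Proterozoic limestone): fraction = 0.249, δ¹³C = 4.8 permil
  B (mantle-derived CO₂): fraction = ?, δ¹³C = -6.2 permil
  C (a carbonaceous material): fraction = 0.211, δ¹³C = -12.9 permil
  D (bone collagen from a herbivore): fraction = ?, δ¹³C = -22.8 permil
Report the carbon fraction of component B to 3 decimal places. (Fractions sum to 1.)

Let f_B and f_D be the unknown fractions; fractions sum to 1 so f_B + f_D = 0.540.
Mass balance: Σ fᵢ·δᵢ = δ_bulk ⇒ f_B·(-6.2) + f_D·(-22.8) = -10.8 − (-1.527) = -9.273
Substitute f_D = 0.540 − f_B:
f_B·(-6.2 − -22.8) = -9.273 − 0.540×(-22.8) = 3.039
f_B = 3.039 / 16.6 = 0.1831

0.183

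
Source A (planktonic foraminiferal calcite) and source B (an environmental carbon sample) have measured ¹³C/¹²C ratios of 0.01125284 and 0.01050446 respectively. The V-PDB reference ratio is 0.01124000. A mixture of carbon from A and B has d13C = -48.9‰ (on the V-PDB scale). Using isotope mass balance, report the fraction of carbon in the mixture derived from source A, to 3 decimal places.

0.248

δ_A = (0.01125284/0.01124000 − 1)×1000 = (1.001142 − 1)×1000 = 1.142‰
δ_B = (0.01050446/0.01124000 − 1)×1000 = (0.934560 − 1)×1000 = -65.440‰
f_A = (δ_mix − δ_B)/(δ_A − δ_B) = (-48.9 − (-65.440))/(1.142 − (-65.440))
f_A = 16.540 / 66.582 = 0.2484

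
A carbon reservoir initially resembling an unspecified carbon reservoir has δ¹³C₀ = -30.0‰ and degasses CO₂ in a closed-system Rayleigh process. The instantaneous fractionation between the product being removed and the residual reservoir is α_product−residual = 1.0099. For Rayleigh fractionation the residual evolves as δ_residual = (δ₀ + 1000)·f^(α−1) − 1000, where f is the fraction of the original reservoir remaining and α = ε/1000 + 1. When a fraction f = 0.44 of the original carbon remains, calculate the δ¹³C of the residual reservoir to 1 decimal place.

Rayleigh residual: δ_res = (δ₀ + 1000)·f^(α−1) − 1000
α − 1 = 0.00990
f^(α−1) = 0.44^(0.00990) = 0.991905
δ_res = (-30.0 + 1000) × 0.991905 − 1000 = 962.148 − 1000 = -37.85‰

-37.9‰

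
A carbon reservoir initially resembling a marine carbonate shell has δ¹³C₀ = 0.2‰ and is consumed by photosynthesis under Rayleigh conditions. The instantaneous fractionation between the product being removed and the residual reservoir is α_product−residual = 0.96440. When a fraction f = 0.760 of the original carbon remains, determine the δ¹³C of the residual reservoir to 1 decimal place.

Rayleigh residual: δ_res = (δ₀ + 1000)·f^(α−1) − 1000
α − 1 = -0.03560
f^(α−1) = 0.760^(-0.03560) = 1.009818
δ_res = (0.2 + 1000) × 1.009818 − 1000 = 1010.020 − 1000 = 10.02‰

10.0‰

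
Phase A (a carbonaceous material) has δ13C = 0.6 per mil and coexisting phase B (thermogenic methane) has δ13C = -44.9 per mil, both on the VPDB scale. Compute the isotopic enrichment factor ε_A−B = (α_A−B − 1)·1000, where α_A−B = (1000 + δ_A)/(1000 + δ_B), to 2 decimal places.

47.64 per mil

α_A−B = (1000 + 0.6) / (1000 + -44.9) = 1000.6 / 955.1 = 1.047639
ε_A−B = (1.047639 − 1) × 1000 = 47.639 per mil
(The approximation ε ≈ δ_A − δ_B would give 45.5 per mil.)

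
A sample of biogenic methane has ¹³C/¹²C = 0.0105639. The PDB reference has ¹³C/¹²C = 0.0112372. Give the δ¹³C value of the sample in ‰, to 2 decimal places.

-59.92‰

δ¹³C = (R_sample / R_standard − 1) × 1000
R_sample / R_standard = 0.0105639 / 0.0112372 = 0.940083
δ¹³C = (0.940083 − 1) × 1000 = -59.917‰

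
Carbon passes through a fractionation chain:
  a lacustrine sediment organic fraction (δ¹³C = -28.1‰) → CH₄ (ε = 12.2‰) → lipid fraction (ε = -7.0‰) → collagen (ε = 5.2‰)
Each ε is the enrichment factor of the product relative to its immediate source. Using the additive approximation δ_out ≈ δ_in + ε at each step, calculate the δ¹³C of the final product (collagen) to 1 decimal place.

-17.7‰

step 1: δ ≈ -28.1 + (12.2) = -15.9‰
step 2: δ ≈ -15.9 + (-7.0) = -22.9‰
step 3: δ ≈ -22.9 + (5.2) = -17.7‰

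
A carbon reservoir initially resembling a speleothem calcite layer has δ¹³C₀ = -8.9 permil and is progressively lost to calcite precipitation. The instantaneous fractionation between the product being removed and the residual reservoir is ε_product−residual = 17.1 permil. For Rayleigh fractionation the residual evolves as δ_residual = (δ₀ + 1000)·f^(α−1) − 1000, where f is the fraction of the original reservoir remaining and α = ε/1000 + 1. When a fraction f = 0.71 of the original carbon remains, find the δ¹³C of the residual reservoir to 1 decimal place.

Rayleigh residual: δ_res = (δ₀ + 1000)·f^(α−1) − 1000
α = ε/1000 + 1 = 1.01710, so α − 1 = 0.01710
f^(α−1) = 0.71^(0.01710) = 0.994161
δ_res = (-8.9 + 1000) × 0.994161 − 1000 = 985.313 − 1000 = -14.69 permil

-14.7 permil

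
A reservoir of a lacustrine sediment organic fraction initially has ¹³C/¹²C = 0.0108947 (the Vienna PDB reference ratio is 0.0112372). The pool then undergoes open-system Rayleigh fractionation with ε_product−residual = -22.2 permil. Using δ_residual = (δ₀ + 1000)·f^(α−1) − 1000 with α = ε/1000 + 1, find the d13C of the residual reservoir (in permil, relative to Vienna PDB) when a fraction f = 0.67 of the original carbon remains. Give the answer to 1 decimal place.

-21.8 permil

δ₀ = (0.0108947/0.0112372 − 1)×1000 = (0.969521 − 1)×1000 = -30.479 permil
α − 1 = ε/1000 = -0.0222
f^(α−1) = 0.67^(-0.0222) = 1.008930
δ_res = (-30.479 + 1000) × 1.008930 − 1000 = 978.179 − 1000 = -21.82 permil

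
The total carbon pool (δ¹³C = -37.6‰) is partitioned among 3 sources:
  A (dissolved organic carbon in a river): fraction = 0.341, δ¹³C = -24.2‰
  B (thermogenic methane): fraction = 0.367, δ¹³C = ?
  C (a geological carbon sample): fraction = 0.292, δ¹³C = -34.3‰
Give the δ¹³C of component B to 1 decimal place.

-52.7‰

Isotope mass balance: δ_bulk = Σ fᵢ·δᵢ.
-37.6 = 0.341×(-24.2) + 0.367×δ_B + 0.292×(-34.3)
0.367·δ_B = -37.6 − (-18.268) = -19.332
δ_B = -19.332 / 0.367 = -52.68‰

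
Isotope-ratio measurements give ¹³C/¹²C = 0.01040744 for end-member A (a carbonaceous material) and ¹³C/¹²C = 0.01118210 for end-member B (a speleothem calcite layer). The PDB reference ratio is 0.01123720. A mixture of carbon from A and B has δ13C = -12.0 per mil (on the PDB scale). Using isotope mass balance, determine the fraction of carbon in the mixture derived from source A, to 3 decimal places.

δ_A = (0.01040744/0.01123720 − 1)×1000 = (0.926160 − 1)×1000 = -73.840 per mil
δ_B = (0.01118210/0.01123720 − 1)×1000 = (0.995097 − 1)×1000 = -4.903 per mil
f_A = (δ_mix − δ_B)/(δ_A − δ_B) = (-12.0 − (-4.903))/(-73.840 − (-4.903))
f_A = -7.097 / -68.937 = 0.1029

0.103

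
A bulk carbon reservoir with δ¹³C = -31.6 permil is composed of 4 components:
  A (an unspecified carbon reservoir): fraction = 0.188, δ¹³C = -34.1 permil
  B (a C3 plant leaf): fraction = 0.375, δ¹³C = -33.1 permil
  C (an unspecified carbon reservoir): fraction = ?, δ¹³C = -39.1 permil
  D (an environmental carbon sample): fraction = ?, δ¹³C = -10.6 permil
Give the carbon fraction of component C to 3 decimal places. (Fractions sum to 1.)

Let f_C and f_D be the unknown fractions; fractions sum to 1 so f_C + f_D = 0.437.
Mass balance: Σ fᵢ·δᵢ = δ_bulk ⇒ f_C·(-39.1) + f_D·(-10.6) = -31.6 − (-18.823) = -12.777
Substitute f_D = 0.437 − f_C:
f_C·(-39.1 − -10.6) = -12.777 − 0.437×(-10.6) = -8.144
f_C = -8.144 / -28.5 = 0.2858

0.286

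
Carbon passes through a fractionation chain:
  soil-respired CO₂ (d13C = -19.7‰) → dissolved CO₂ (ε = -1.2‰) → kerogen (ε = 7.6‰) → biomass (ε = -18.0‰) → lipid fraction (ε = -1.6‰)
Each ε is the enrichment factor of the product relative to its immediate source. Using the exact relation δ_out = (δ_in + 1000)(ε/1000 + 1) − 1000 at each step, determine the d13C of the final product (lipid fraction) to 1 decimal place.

-32.7‰

step 1: δ = (-19.70 + 1000)·(-1.2/1000 + 1) − 1000 = -20.88‰
step 2: δ = (-20.88 + 1000)·(7.6/1000 + 1) − 1000 = -13.44‰
step 3: δ = (-13.44 + 1000)·(-18.0/1000 + 1) − 1000 = -31.19‰
step 4: δ = (-31.19 + 1000)·(-1.6/1000 + 1) − 1000 = -32.74‰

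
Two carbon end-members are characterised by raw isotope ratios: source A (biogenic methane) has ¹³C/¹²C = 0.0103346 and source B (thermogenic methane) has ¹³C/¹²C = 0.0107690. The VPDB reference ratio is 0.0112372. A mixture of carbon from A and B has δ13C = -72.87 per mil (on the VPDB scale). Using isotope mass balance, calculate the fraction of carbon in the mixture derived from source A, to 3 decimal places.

δ_A = (0.0103346/0.0112372 − 1)×1000 = (0.919677 − 1)×1000 = -80.323 per mil
δ_B = (0.0107690/0.0112372 − 1)×1000 = (0.958335 − 1)×1000 = -41.665 per mil
f_A = (δ_mix − δ_B)/(δ_A − δ_B) = (-72.87 − (-41.665))/(-80.323 − (-41.665))
f_A = -31.205 / -38.657 = 0.8072

0.807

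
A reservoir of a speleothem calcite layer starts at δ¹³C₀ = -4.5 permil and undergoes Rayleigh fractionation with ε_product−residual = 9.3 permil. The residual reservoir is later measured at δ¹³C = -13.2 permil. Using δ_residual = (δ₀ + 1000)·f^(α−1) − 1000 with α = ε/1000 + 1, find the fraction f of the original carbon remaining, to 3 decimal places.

0.389

α − 1 = ε/1000 = 0.0093
(δ_res + 1000)/(δ₀ + 1000) = (-13.2 + 1000)/(-4.5 + 1000) = 986.8/995.5 = 0.991261
f = 0.991261^(1/0.0093) = exp(ln(0.991261)/0.0093) = exp(-0.00878/0.0093)
f = exp(-0.9438) = 0.3891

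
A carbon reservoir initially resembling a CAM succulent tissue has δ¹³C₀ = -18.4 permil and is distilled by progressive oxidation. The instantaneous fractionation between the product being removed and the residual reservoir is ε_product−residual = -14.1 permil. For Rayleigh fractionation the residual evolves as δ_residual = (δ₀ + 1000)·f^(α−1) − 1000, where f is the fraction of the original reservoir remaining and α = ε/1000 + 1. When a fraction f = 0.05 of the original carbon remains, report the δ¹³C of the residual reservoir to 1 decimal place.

Rayleigh residual: δ_res = (δ₀ + 1000)·f^(α−1) − 1000
α = ε/1000 + 1 = 0.98590, so α − 1 = -0.01410
f^(α−1) = 0.05^(-0.01410) = 1.043145
δ_res = (-18.4 + 1000) × 1.043145 − 1000 = 1023.951 − 1000 = 23.95 permil

24.0 permil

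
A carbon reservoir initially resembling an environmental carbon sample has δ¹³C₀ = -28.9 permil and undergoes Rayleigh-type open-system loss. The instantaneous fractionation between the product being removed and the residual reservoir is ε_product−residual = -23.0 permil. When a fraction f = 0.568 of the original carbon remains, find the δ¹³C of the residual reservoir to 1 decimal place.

Rayleigh residual: δ_res = (δ₀ + 1000)·f^(α−1) − 1000
α = ε/1000 + 1 = 0.97700, so α − 1 = -0.02300
f^(α−1) = 0.568^(-0.02300) = 1.013095
δ_res = (-28.9 + 1000) × 1.013095 − 1000 = 983.816 − 1000 = -16.18 permil

-16.2 permil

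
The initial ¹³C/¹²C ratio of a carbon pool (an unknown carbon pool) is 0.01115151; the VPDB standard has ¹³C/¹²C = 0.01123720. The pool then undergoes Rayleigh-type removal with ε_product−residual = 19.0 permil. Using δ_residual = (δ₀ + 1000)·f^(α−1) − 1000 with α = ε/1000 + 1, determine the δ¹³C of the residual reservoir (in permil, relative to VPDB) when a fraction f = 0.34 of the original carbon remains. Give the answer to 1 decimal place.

δ₀ = (0.01115151/0.01123720 − 1)×1000 = (0.992374 − 1)×1000 = -7.626 permil
α − 1 = ε/1000 = 0.0190
f^(α−1) = 0.34^(0.0190) = 0.979711
δ_res = (-7.626 + 1000) × 0.979711 − 1000 = 972.240 − 1000 = -27.76 permil

-27.8 permil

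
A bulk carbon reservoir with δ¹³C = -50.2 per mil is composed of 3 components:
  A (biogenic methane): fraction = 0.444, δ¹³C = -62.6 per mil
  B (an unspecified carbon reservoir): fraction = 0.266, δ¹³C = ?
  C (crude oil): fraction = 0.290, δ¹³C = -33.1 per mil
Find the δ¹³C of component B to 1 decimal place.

Isotope mass balance: δ_bulk = Σ fᵢ·δᵢ.
-50.2 = 0.444×(-62.6) + 0.266×δ_B + 0.290×(-33.1)
0.266·δ_B = -50.2 − (-37.393) = -12.807
δ_B = -12.807 / 0.266 = -48.15 per mil

-48.1 per mil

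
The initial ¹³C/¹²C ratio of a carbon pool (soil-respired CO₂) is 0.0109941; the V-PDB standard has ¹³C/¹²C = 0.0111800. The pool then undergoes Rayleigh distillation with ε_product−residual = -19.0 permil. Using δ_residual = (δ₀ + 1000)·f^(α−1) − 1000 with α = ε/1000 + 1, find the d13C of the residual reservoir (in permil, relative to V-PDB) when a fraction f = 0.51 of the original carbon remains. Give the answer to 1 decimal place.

δ₀ = (0.0109941/0.0111800 − 1)×1000 = (0.983372 − 1)×1000 = -16.628 permil
α − 1 = ε/1000 = -0.0190
f^(α−1) = 0.51^(-0.0190) = 1.012876
δ_res = (-16.628 + 1000) × 1.012876 − 1000 = 996.034 − 1000 = -3.97 permil

-4.0 permil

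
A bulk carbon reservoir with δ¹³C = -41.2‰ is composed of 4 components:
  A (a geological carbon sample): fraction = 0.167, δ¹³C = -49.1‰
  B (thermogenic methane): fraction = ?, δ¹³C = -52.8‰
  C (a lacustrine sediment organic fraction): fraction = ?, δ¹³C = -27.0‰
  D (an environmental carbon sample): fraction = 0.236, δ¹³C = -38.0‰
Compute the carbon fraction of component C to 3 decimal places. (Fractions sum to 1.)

Let f_C and f_B be the unknown fractions; fractions sum to 1 so f_C + f_B = 0.597.
Mass balance: Σ fᵢ·δᵢ = δ_bulk ⇒ f_C·(-27.0) + f_B·(-52.8) = -41.2 − (-17.168) = -24.032
Substitute f_B = 0.597 − f_C:
f_C·(-27.0 − -52.8) = -24.032 − 0.597×(-52.8) = 7.489
f_C = 7.489 / 25.8 = 0.2903

0.290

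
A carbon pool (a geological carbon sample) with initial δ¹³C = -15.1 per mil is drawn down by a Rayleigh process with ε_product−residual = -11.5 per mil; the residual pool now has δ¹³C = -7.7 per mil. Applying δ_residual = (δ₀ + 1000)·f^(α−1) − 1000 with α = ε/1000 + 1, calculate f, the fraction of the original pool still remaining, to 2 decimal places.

α − 1 = ε/1000 = -0.0115
(δ_res + 1000)/(δ₀ + 1000) = (-7.7 + 1000)/(-15.1 + 1000) = 992.3/984.9 = 1.007513
f = 1.007513^(1/-0.0115) = exp(ln(1.007513)/-0.0115) = exp(0.00749/-0.0115)
f = exp(-0.6509) = 0.5216

0.52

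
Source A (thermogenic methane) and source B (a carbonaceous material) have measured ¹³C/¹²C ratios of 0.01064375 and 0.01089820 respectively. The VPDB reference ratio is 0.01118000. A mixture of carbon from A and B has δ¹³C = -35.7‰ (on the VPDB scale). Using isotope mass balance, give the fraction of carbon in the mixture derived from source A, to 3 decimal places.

0.461

δ_A = (0.01064375/0.01118000 − 1)×1000 = (0.952035 − 1)×1000 = -47.965‰
δ_B = (0.01089820/0.01118000 − 1)×1000 = (0.974794 − 1)×1000 = -25.206‰
f_A = (δ_mix − δ_B)/(δ_A − δ_B) = (-35.7 − (-25.206))/(-47.965 − (-25.206))
f_A = -10.494 / -22.759 = 0.4611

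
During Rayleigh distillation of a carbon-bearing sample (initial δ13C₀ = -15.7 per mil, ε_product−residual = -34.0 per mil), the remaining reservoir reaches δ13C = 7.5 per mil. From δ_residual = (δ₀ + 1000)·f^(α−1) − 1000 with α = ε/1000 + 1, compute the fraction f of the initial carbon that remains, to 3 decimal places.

α − 1 = ε/1000 = -0.0340
(δ_res + 1000)/(δ₀ + 1000) = (7.5 + 1000)/(-15.7 + 1000) = 1007.5/984.3 = 1.023570
f = 1.023570^(1/-0.0340) = exp(ln(1.023570)/-0.0340) = exp(0.02330/-0.0340)
f = exp(-0.6852) = 0.5040

0.504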